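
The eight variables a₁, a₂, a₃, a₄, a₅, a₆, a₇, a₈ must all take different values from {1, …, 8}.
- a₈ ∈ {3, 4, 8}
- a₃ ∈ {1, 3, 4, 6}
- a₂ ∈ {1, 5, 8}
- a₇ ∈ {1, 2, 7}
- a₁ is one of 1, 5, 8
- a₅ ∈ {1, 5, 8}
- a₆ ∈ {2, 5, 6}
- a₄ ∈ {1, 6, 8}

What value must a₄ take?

6

Among the 8 variables, 7 fits only a₇ (and all 8 values in {1, 2, 3, 4, 5, 6, 7, 8} must be used), so a₇ = 7.
The 7 still-open variables together cover exactly {1, 2, 3, 4, 5, 6, 8} — 7 values for 7 variables — and 2 appears only in a₆'s list, so a₆ = 2.
The 3 variables a₁, a₂, a₅ are confined to {1, 5, 8}, which locks those values in; drop them from a₃, a₄, a₈.
So a₄ = 6.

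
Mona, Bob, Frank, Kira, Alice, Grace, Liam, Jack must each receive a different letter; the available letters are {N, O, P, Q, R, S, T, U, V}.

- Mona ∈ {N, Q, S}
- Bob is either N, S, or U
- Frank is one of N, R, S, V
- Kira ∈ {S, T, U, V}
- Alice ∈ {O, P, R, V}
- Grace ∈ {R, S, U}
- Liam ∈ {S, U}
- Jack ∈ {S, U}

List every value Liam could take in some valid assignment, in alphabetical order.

S, U

Liam and Jack between them cover only {S, U} — a naked pair. Remove those values from Mona, Bob, Frank, Kira, Grace.
Bob has just one choice, so Bob = N. So Mona, Frank can't be N.
Grace has just one choice, so Grace = R. Eliminate R elsewhere: Frank, Alice.
Mona has just one choice, so Mona = Q.
Frank must be V (only option left). Remove V from Kira, Alice.
Kira's domain is down to {T}, so Kira = T.
No further eliminations apply; Liam can still be any of S, U.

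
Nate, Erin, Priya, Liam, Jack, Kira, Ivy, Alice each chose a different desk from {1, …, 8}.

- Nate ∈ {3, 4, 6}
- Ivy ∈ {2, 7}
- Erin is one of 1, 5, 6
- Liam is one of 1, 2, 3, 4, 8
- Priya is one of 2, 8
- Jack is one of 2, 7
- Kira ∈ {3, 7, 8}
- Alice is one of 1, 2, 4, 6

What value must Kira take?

3

The 8 variables draw from only 8 values {1, 2, 3, 4, 5, 6, 7, 8}, so each is used; only Erin can be 5, hence Erin = 5.
Jack and Ivy between them cover only {2, 7} — a naked pair. Remove those values from Priya, Liam, Kira, Alice.
Priya must be 8 (only option left). Strike 8 from Liam, Kira.
So Kira = 3.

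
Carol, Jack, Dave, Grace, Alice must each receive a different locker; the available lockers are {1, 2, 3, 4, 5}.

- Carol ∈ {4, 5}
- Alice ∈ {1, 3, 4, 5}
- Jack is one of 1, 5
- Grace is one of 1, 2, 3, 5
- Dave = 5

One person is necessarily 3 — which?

Alice

Dave has just one choice, so Dave = 5. So Carol, Jack, Grace, Alice can't be 5.
That leaves Carol = 4. Remove 4 from Alice.
That leaves Jack = 1. Remove 1 from Grace, Alice.
So 3 goes to Alice.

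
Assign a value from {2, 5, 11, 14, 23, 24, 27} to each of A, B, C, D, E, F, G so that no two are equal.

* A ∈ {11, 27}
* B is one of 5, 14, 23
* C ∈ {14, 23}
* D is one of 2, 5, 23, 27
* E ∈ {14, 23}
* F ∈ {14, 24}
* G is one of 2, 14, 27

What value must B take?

5

Among the 7 variables, 11 fits only A (and all 7 values in {2, 5, 11, 14, 23, 24, 27} must be used), so A = 11.
Among the 6 still-open variables, 24 fits only F (and all 6 values in {2, 5, 14, 23, 24, 27} must be used), so F = 24.
C and E between them cover only {14, 23} — a naked pair. Remove those values from B, D, G.
So B = 5.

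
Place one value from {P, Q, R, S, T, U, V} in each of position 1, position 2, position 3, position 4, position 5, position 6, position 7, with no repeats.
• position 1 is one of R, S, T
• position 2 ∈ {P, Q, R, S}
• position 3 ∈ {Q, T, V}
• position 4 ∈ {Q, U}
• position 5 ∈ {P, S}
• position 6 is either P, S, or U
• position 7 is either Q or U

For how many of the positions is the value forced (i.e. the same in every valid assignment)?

3

The 7 variables together cover exactly {P, Q, R, S, T, U, V} — 7 values for 7 variables — and V appears only in position 3's list, so position 3 = V.
The 6 still-open variables draw from only 6 values {P, Q, R, S, T, U}, so each is used; only position 1 can be T, hence position 1 = T.
Among the 5 still-open variables, R fits only position 2 (and all 5 values in {P, Q, R, S, U} must be used), so position 2 = R.
position 4 and position 7 share exactly the 2 values {Q, U}; by pigeonhole those values go to them, so strike Q, U from position 6.
Determined: position 1=T, position 2=R, position 3=V. The other positions each still have more than one consistent value. That makes 3.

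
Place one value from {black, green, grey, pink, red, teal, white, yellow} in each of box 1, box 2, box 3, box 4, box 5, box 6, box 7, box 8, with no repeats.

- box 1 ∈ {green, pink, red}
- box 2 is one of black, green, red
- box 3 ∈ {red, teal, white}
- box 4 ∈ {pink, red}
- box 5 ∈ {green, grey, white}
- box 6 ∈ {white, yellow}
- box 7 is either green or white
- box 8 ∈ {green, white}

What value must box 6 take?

yellow

The 8 variables together cover exactly {black, green, grey, pink, red, teal, white, yellow} — 8 values for 8 variables — and black appears only in box 2's list, so box 2 = black.
The 7 still-open variables draw from only 7 values {green, grey, pink, red, teal, white, yellow}, so each is used; only box 5 can be grey, hence box 5 = grey.
The 6 still-open variables together cover exactly {green, pink, red, teal, white, yellow} — 6 values for 6 variables — and teal appears only in box 3's list, so box 3 = teal.
Among the 5 still-open variables, yellow fits only box 6 (and all 5 values in {green, pink, red, white, yellow} must be used), so box 6 = yellow.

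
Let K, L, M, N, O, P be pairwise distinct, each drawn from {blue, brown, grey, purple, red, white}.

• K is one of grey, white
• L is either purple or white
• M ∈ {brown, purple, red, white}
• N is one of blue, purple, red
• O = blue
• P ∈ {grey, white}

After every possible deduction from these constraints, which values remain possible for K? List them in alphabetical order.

O has just one choice, so O = blue. Eliminate blue elsewhere: N.
Among the 5 still-open variables, brown fits only M (and all 5 values in {brown, grey, purple, red, white} must be used), so M = brown.
Among the 4 still-open variables, red fits only N (and all 4 values in {grey, purple, red, white} must be used), so N = red.
Among the 3 still-open variables, purple fits only L (and all 3 values in {grey, purple, white} must be used), so L = purple.
No further eliminations apply; K can still be any of grey, white.

grey, white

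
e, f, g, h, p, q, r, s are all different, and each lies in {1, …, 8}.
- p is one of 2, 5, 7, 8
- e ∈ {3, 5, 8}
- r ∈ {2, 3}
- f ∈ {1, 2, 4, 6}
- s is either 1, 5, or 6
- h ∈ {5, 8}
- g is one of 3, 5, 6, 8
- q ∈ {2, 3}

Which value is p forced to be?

7

The 8 variables draw from only 8 values {1, 2, 3, 4, 5, 6, 7, 8}, so each is used; only f can be 4, hence f = 4.
Among the 7 still-open variables, 1 fits only s (and all 7 values in {1, 2, 3, 5, 6, 7, 8} must be used), so s = 1.
The 6 still-open variables draw from only 6 values {2, 3, 5, 6, 7, 8}, so each is used; only g can be 6, hence g = 6.
The 5 still-open variables draw from only 5 values {2, 3, 5, 7, 8}, so each is used; only p can be 7, hence p = 7.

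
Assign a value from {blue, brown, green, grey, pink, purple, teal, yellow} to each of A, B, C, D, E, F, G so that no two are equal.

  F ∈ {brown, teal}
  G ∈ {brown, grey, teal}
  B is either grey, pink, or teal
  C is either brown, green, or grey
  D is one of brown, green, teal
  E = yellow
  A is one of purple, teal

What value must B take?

E must be yellow (only option left).
Among the 6 still-open variables, pink fits only B (and all 6 values in {brown, green, grey, pink, purple, teal} must be used), so B = pink.

pink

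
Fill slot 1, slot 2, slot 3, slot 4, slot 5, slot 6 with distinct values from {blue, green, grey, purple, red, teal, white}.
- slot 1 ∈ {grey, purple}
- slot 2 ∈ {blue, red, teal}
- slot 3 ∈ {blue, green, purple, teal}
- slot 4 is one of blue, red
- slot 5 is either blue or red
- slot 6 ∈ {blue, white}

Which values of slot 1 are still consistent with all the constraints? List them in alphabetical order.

The 2 variables slot 4 and slot 5 are confined to {blue, red}, which locks those values in; drop them from slot 2, slot 3, slot 6.
That leaves slot 2 = teal. So slot 3 can't be teal.
slot 6 must be white (only option left).
No further eliminations apply; slot 1 can still be any of grey, purple.

grey, purple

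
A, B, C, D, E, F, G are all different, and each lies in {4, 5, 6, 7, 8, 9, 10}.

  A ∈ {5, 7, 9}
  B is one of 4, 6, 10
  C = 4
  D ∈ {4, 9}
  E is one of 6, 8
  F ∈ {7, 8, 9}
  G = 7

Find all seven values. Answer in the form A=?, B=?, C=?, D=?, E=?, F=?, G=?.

A=5, B=10, C=4, D=9, E=6, F=8, G=7

C has just one choice, so C = 4. Remove 4 from B, D.
That leaves D = 9. Remove 9 from A, F.
G has just one choice, so G = 7. Strike 7 from A, F.
A's domain is down to {5}, so A = 5.
F must be 8 (only option left). Remove 8 from E.
E has just one choice, so E = 6. Strike 6 from B.
B has just one choice, so B = 10.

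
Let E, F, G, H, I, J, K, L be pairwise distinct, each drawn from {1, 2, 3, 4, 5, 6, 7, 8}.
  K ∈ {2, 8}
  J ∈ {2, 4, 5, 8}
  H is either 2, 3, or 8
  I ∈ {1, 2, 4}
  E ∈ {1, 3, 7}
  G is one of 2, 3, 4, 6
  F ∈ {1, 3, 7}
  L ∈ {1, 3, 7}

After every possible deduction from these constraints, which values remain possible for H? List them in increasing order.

The 8 variables together cover exactly {1, 2, 3, 4, 5, 6, 7, 8} — 8 values for 8 variables — and 5 appears only in J's list, so J = 5.
Among the 7 still-open variables, 6 fits only G (and all 7 values in {1, 2, 3, 4, 6, 7, 8} must be used), so G = 6.
The 6 still-open variables together cover exactly {1, 2, 3, 4, 7, 8} — 6 values for 6 variables — and 4 appears only in I's list, so I = 4.
E, F, L between them cover only {1, 3, 7} — a naked triple. Remove those values from H.
No further eliminations apply; H can still be any of 2, 8.

2, 8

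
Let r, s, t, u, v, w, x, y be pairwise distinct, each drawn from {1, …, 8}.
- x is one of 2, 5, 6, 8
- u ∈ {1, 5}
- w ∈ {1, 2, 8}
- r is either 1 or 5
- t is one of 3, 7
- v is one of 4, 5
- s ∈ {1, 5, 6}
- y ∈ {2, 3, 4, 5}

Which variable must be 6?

s

Among the 8 variables, 7 fits only t (and all 8 values in {1, 2, 3, 4, 5, 6, 7, 8} must be used), so t = 7.
Among the 7 still-open variables, 3 fits only y (and all 7 values in {1, 2, 3, 4, 5, 6, 8} must be used), so y = 3.
Among the 6 still-open variables, 4 fits only v (and all 6 values in {1, 2, 4, 5, 6, 8} must be used), so v = 4.
r and u share exactly the 2 values {1, 5}; by pigeonhole those values go to them, so strike 1, 5 from s, w, x.
So 6 goes to s.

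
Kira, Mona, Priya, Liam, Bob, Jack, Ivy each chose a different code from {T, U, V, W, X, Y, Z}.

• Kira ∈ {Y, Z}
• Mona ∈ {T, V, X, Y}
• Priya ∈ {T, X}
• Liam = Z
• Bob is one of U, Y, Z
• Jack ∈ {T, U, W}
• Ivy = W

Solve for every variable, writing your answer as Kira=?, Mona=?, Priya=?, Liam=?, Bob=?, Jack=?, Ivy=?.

Liam's domain is down to {Z}, so Liam = Z. So Kira, Bob can't be Z.
Ivy has just one choice, so Ivy = W. So Jack can't be W.
Kira has just one choice, so Kira = Y. Remove Y from Mona, Bob.
That leaves Bob = U. Eliminate U elsewhere: Jack.
Jack must be T (only option left). Eliminate T elsewhere: Mona, Priya.
Priya's domain is down to {X}, so Priya = X. Strike X from Mona.
That leaves Mona = V.

Kira=Y, Mona=V, Priya=X, Liam=Z, Bob=U, Jack=T, Ivy=W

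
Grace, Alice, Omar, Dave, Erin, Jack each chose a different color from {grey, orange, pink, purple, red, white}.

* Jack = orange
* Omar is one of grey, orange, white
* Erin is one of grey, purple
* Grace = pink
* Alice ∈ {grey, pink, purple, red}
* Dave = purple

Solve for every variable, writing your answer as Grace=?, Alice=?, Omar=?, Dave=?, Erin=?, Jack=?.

Grace has just one choice, so Grace = pink. Remove pink from Alice.
Dave's domain is down to {purple}, so Dave = purple. Eliminate purple elsewhere: Alice, Erin.
Erin's domain is down to {grey}, so Erin = grey. So Alice, Omar can't be grey.
Jack has just one choice, so Jack = orange. Remove orange from Omar.
Alice has just one choice, so Alice = red.
That leaves Omar = white.

Grace=pink, Alice=red, Omar=white, Dave=purple, Erin=grey, Jack=orange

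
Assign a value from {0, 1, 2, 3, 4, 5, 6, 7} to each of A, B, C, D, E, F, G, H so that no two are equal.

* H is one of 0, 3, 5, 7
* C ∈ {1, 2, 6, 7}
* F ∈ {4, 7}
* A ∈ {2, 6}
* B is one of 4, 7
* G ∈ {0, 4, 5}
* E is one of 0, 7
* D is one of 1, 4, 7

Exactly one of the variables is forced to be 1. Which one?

D

Among the 8 variables, 3 fits only H (and all 8 values in {0, 1, 2, 3, 4, 5, 6, 7} must be used), so H = 3.
The 7 still-open variables together cover exactly {0, 1, 2, 4, 5, 6, 7} — 7 values for 7 variables — and 5 appears only in G's list, so G = 5.
The 6 still-open variables together cover exactly {0, 1, 2, 4, 6, 7} — 6 values for 6 variables — and 0 appears only in E's list, so E = 0.
The 2 variables B and F are confined to {4, 7}, which locks those values in; drop them from C, D.
So 1 goes to D.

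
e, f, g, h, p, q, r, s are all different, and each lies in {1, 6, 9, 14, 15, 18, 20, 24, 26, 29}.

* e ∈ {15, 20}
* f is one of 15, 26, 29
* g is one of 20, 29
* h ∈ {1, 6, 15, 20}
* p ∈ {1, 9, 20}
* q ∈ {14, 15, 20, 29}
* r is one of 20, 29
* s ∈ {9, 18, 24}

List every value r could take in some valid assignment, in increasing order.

20, 29

g and r between them cover only {20, 29} — a naked pair. Remove those values from e, f, h, p, q.
e's domain is down to {15}, so e = 15. Remove 15 from f, h, q.
That leaves f = 26.
q must be 14 (only option left).
No further eliminations apply; r can still be any of 20, 29.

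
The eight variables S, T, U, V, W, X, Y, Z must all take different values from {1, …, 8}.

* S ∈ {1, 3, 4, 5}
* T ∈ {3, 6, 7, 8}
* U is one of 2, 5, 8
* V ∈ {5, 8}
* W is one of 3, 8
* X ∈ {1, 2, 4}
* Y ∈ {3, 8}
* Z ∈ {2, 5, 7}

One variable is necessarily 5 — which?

Among the 8 variables, 6 fits only T (and all 8 values in {1, 2, 3, 4, 5, 6, 7, 8} must be used), so T = 6.
Among the 7 still-open variables, 7 fits only Z (and all 7 values in {1, 2, 3, 4, 5, 7, 8} must be used), so Z = 7.
W and Y between them cover only {3, 8} — a naked pair. Remove those values from S, U, V.
So 5 goes to V.

V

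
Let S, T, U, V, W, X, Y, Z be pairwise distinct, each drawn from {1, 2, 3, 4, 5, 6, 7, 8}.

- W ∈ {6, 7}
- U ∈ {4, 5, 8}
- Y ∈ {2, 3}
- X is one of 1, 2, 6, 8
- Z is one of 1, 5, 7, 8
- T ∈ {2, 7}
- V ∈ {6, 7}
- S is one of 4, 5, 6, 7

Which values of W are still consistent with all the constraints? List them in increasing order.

6, 7

Among the 8 variables, 3 fits only Y (and all 8 values in {1, 2, 3, 4, 5, 6, 7, 8} must be used), so Y = 3.
V and W share exactly the 2 values {6, 7}; by pigeonhole those values go to them, so strike 6, 7 from S, T, X, Z.
T must be 2 (only option left). Eliminate 2 elsewhere: X.
No further eliminations apply; W can still be any of 6, 7.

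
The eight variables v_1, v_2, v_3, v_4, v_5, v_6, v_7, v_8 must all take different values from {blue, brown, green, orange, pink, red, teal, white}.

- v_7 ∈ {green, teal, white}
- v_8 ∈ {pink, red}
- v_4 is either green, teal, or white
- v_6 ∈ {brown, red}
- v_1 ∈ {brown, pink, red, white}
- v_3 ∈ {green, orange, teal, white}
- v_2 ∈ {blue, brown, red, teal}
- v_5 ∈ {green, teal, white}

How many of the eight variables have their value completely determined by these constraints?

The 8 variables draw from only 8 values {blue, brown, green, orange, pink, red, teal, white}, so each is used; only v_2 can be blue, hence v_2 = blue.
The 7 still-open variables together cover exactly {brown, green, orange, pink, red, teal, white} — 7 values for 7 variables — and orange appears only in v_3's list, so v_3 = orange.
The 3 variables v_4, v_5, v_7 are confined to {green, teal, white}, which locks those values in; drop them from v_1.
Determined: v_2=blue, v_3=orange. The other variables each still have more than one consistent value. That makes 2.

2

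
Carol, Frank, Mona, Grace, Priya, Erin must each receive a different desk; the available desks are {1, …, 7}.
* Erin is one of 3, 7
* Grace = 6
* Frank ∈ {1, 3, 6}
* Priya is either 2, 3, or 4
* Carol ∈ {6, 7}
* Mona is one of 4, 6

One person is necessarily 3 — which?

Erin

Grace has just one choice, so Grace = 6. So Carol, Frank, Mona can't be 6.
Carol's domain is down to {7}, so Carol = 7. Eliminate 7 elsewhere: Erin.
So 3 goes to Erin.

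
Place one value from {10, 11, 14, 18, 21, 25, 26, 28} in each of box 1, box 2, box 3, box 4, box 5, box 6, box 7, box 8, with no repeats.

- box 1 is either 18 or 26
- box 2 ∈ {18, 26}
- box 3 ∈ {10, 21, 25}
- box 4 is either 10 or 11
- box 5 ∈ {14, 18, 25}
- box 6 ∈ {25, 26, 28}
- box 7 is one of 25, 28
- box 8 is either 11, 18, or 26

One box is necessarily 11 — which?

The 8 variables together cover exactly {10, 11, 14, 18, 21, 25, 26, 28} — 8 values for 8 variables — and 14 appears only in box 5's list, so box 5 = 14.
The 7 still-open variables draw from only 7 values {10, 11, 18, 21, 25, 26, 28}, so each is used; only box 3 can be 21, hence box 3 = 21.
The 6 still-open variables draw from only 6 values {10, 11, 18, 25, 26, 28}, so each is used; only box 4 can be 10, hence box 4 = 10.
The 5 still-open variables draw from only 5 values {11, 18, 25, 26, 28}, so each is used; only box 8 can be 11, hence box 8 = 11.

box 8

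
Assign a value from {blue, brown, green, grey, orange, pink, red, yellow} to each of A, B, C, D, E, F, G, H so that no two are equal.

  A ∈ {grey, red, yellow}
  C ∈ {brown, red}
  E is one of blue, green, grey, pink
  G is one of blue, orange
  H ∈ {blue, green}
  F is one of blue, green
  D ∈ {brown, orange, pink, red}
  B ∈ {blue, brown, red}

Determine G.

orange

The 8 variables draw from only 8 values {blue, brown, green, grey, orange, pink, red, yellow}, so each is used; only A can be yellow, hence A = yellow.
The 7 still-open variables draw from only 7 values {blue, brown, green, grey, orange, pink, red}, so each is used; only E can be grey, hence E = grey.
The 6 still-open variables together cover exactly {blue, brown, green, orange, pink, red} — 6 values for 6 variables — and pink appears only in D's list, so D = pink.
The 5 still-open variables draw from only 5 values {blue, brown, green, orange, red}, so each is used; only G can be orange, hence G = orange.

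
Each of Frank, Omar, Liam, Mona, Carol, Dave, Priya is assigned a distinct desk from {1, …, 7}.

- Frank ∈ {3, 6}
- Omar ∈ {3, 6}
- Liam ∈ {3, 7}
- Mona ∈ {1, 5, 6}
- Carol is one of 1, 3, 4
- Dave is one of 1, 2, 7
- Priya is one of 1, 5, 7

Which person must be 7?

Among the 7 variables, 2 fits only Dave (and all 7 values in {1, 2, 3, 4, 5, 6, 7} must be used), so Dave = 2.
The 6 still-open variables draw from only 6 values {1, 3, 4, 5, 6, 7}, so each is used; only Carol can be 4, hence Carol = 4.
Frank and Omar between them cover only {3, 6} — a naked pair. Remove those values from Liam, Mona.
So 7 goes to Liam.

Liam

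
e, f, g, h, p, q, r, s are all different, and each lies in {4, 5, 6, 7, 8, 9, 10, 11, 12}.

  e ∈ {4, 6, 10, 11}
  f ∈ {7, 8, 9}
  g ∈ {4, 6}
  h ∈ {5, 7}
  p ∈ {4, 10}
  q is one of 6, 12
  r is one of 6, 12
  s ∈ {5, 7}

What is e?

11

The 2 variables h and s are confined to {5, 7}, which locks those values in; drop them from f.
q and r between them cover only {6, 12} — a naked pair. Remove those values from e, g.
g's domain is down to {4}, so g = 4. So e, p can't be 4.
p's domain is down to {10}, so p = 10. Strike 10 from e.
So e = 11.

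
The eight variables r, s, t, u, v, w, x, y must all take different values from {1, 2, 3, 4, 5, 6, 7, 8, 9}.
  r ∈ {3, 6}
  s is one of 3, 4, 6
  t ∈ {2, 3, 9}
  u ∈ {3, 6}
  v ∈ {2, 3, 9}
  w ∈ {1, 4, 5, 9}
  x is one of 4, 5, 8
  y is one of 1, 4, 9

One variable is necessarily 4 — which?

s

The 8 variables together cover exactly {1, 2, 3, 4, 5, 6, 8, 9} — 8 values for 8 variables — and 8 appears only in x's list, so x = 8.
The 7 still-open variables together cover exactly {1, 2, 3, 4, 5, 6, 9} — 7 values for 7 variables — and 5 appears only in w's list, so w = 5.
The 6 still-open variables draw from only 6 values {1, 2, 3, 4, 6, 9}, so each is used; only y can be 1, hence y = 1.
The 5 still-open variables draw from only 5 values {2, 3, 4, 6, 9}, so each is used; only s can be 4, hence s = 4.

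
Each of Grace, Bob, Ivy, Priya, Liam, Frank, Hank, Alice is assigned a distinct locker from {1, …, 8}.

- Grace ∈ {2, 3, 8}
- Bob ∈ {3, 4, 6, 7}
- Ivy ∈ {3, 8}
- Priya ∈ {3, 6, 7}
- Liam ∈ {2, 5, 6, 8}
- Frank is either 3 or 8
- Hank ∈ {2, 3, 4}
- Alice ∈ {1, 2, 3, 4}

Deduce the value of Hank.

The 8 variables draw from only 8 values {1, 2, 3, 4, 5, 6, 7, 8}, so each is used; only Alice can be 1, hence Alice = 1.
Among the 7 still-open variables, 5 fits only Liam (and all 7 values in {2, 3, 4, 5, 6, 7, 8} must be used), so Liam = 5.
The 2 variables Ivy and Frank are confined to {3, 8}, which locks those values in; drop them from Grace, Bob, Priya, Hank.
That leaves Grace = 2. So Hank can't be 2.
So Hank = 4.

4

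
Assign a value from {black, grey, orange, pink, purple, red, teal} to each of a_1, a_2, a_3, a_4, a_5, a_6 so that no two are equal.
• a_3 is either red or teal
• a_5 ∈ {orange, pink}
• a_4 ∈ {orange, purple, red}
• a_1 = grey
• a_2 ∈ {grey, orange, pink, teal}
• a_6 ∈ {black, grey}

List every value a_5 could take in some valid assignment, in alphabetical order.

orange, pink

a_1 must be grey (only option left). Eliminate grey elsewhere: a_2, a_6.
That leaves a_6 = black.
No further eliminations apply; a_5 can still be any of orange, pink.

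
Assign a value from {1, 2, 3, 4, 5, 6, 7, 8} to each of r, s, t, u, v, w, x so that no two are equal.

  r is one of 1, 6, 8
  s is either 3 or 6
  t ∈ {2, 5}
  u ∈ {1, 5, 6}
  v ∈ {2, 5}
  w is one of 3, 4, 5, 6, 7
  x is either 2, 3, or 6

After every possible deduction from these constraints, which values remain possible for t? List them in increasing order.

2, 5

The 2 variables t and v are confined to {2, 5}, which locks those values in; drop them from u, w, x.
s and x between them cover only {3, 6} — a naked pair. Remove those values from r, u, w.
u must be 1 (only option left). Strike 1 from r.
That leaves r = 8.
No further eliminations apply; t can still be any of 2, 5.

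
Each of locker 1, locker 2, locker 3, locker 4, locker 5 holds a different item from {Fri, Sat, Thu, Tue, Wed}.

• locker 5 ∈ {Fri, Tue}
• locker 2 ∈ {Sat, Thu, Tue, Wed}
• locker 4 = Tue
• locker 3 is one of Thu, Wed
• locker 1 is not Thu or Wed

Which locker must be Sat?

locker 4 has just one choice, so locker 4 = Tue. Eliminate Tue elsewhere: locker 1, locker 2, locker 5.
locker 5 has just one choice, so locker 5 = Fri. So locker 1 can't be Fri.
So Sat goes to locker 1.

locker 1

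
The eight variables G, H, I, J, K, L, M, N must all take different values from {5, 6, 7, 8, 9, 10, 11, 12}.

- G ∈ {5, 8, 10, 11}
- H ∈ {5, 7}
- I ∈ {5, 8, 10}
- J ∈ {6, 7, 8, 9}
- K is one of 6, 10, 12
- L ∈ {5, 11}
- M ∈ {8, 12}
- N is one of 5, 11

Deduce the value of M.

The 8 variables together cover exactly {5, 6, 7, 8, 9, 10, 11, 12} — 8 values for 8 variables — and 9 appears only in J's list, so J = 9.
The 7 still-open variables together cover exactly {5, 6, 7, 8, 10, 11, 12} — 7 values for 7 variables — and 6 appears only in K's list, so K = 6.
The 6 still-open variables draw from only 6 values {5, 7, 8, 10, 11, 12}, so each is used; only H can be 7, hence H = 7.
Among the 5 still-open variables, 12 fits only M (and all 5 values in {5, 8, 10, 11, 12} must be used), so M = 12.

12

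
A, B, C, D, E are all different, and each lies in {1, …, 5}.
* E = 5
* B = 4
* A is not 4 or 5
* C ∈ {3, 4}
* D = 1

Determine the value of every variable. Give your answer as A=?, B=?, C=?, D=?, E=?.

A=2, B=4, C=3, D=1, E=5

B's domain is down to {4}, so B = 4. Strike 4 from C.
C has just one choice, so C = 3. Eliminate 3 elsewhere: A.
D's domain is down to {1}, so D = 1. Remove 1 from A.
That leaves E = 5.
That leaves A = 2.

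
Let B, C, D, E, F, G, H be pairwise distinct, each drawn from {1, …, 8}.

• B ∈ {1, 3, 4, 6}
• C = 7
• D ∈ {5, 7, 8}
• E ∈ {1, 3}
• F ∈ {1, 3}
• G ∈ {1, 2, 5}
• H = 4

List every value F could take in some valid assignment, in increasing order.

1, 3

C's domain is down to {7}, so C = 7. Strike 7 from D.
H has just one choice, so H = 4. So B can't be 4.
E and F between them cover only {1, 3} — a naked pair. Remove those values from B, G.
B's domain is down to {6}, so B = 6.
No further eliminations apply; F can still be any of 1, 3.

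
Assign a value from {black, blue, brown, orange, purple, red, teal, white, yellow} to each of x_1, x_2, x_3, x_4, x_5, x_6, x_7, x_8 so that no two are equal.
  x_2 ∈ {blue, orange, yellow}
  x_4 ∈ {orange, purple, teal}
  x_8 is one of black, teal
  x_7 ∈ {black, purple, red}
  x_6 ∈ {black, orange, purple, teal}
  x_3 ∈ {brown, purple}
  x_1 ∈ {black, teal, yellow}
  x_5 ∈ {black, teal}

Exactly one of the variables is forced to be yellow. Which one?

x_1

Among the 8 variables, blue fits only x_2 (and all 8 values in {black, blue, brown, orange, purple, red, teal, yellow} must be used), so x_2 = blue.
Among the 7 still-open variables, brown fits only x_3 (and all 7 values in {black, brown, orange, purple, red, teal, yellow} must be used), so x_3 = brown.
Among the 6 still-open variables, red fits only x_7 (and all 6 values in {black, orange, purple, red, teal, yellow} must be used), so x_7 = red.
The 5 still-open variables draw from only 5 values {black, orange, purple, teal, yellow}, so each is used; only x_1 can be yellow, hence x_1 = yellow.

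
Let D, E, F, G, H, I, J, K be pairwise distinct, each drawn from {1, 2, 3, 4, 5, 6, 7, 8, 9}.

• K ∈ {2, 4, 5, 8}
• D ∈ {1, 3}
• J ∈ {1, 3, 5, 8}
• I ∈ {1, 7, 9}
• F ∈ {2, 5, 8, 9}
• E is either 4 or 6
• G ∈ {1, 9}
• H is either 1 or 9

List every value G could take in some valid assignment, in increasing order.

1, 9

G and H between them cover only {1, 9} — a naked pair. Remove those values from D, F, I, J.
D must be 3 (only option left). So J can't be 3.
I has just one choice, so I = 7.
No further eliminations apply; G can still be any of 1, 9.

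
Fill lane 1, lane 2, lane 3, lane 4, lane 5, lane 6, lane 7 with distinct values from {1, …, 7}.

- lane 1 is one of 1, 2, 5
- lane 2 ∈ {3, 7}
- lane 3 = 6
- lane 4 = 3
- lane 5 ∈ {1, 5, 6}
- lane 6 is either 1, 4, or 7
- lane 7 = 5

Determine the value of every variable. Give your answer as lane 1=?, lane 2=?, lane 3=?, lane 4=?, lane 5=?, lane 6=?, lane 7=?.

lane 1=2, lane 2=7, lane 3=6, lane 4=3, lane 5=1, lane 6=4, lane 7=5

lane 3 must be 6 (only option left). Strike 6 from lane 5.
That leaves lane 4 = 3. Strike 3 from lane 2.
lane 7's domain is down to {5}, so lane 7 = 5. Remove 5 from lane 1, lane 5.
lane 2 must be 7 (only option left). Eliminate 7 elsewhere: lane 6.
lane 5 must be 1 (only option left). So lane 1, lane 6 can't be 1.
lane 6 must be 4 (only option left).
lane 1 has just one choice, so lane 1 = 2.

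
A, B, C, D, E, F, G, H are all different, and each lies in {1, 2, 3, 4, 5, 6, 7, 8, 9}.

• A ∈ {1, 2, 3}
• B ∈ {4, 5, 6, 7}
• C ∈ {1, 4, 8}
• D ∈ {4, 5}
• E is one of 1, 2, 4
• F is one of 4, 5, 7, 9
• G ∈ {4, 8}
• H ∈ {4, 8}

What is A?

3

The 2 variables G and H are confined to {4, 8}, which locks those values in; drop them from B, C, D, E, F.
C has just one choice, so C = 1. Remove 1 from A, E.
D's domain is down to {5}, so D = 5. Eliminate 5 elsewhere: B, F.
E must be 2 (only option left). Eliminate 2 elsewhere: A.
So A = 3.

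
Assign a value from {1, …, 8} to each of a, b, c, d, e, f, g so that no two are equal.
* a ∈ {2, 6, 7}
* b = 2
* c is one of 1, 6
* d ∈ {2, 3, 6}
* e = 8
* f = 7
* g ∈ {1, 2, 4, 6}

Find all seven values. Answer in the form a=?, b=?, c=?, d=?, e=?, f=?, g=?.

b must be 2 (only option left). Strike 2 from a, d, g.
e's domain is down to {8}, so e = 8.
f must be 7 (only option left). So a can't be 7.
a's domain is down to {6}, so a = 6. Eliminate 6 elsewhere: c, d, g.
c must be 1 (only option left). Eliminate 1 elsewhere: g.
d has just one choice, so d = 3.
g's domain is down to {4}, so g = 4.

a=6, b=2, c=1, d=3, e=8, f=7, g=4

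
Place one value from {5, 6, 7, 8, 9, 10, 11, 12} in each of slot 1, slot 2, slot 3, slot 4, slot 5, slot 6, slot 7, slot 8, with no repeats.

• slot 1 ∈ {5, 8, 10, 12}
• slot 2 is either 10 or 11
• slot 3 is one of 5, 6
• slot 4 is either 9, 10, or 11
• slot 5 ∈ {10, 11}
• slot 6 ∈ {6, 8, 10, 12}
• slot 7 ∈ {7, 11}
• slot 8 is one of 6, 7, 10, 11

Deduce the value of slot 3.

5

The 8 variables draw from only 8 values {5, 6, 7, 8, 9, 10, 11, 12}, so each is used; only slot 4 can be 9, hence slot 4 = 9.
slot 2 and slot 5 share exactly the 2 values {10, 11}; by pigeonhole those values go to them, so strike 10, 11 from slot 1, slot 6, slot 7, slot 8.
slot 7 must be 7 (only option left). So slot 8 can't be 7.
slot 8 must be 6 (only option left). Remove 6 from slot 3, slot 6.
So slot 3 = 5.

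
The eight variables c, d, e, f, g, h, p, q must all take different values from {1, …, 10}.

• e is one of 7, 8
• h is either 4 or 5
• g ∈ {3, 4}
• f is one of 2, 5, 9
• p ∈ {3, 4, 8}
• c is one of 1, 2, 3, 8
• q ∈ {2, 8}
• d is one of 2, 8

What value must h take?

The 8 variables draw from only 8 values {1, 2, 3, 4, 5, 7, 8, 9}, so each is used; only c can be 1, hence c = 1.
Among the 7 still-open variables, 7 fits only e (and all 7 values in {2, 3, 4, 5, 7, 8, 9} must be used), so e = 7.
The 6 still-open variables together cover exactly {2, 3, 4, 5, 8, 9} — 6 values for 6 variables — and 9 appears only in f's list, so f = 9.
Among the 5 still-open variables, 5 fits only h (and all 5 values in {2, 3, 4, 5, 8} must be used), so h = 5.

5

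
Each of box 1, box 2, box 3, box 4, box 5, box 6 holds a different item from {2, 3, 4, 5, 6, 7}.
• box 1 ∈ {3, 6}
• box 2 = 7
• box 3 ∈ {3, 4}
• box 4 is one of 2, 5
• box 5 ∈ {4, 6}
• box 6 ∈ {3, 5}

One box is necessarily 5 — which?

box 2 has just one choice, so box 2 = 7.
Among the 5 still-open variables, 2 fits only box 4 (and all 5 values in {2, 3, 4, 5, 6} must be used), so box 4 = 2.
The 4 still-open variables together cover exactly {3, 4, 5, 6} — 4 values for 4 variables — and 5 appears only in box 6's list, so box 6 = 5.

box 6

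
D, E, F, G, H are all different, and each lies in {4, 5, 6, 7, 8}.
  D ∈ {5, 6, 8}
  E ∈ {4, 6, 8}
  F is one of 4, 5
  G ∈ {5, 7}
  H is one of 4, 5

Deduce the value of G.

Among the 5 variables, 7 fits only G (and all 5 values in {4, 5, 6, 7, 8} must be used), so G = 7.

7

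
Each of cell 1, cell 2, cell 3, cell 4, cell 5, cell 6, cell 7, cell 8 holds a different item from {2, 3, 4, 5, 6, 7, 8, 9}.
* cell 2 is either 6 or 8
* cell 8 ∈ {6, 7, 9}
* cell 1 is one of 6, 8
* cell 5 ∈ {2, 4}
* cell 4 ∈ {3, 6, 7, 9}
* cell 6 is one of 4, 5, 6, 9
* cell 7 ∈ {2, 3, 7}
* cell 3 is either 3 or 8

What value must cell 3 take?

3

Among the 8 variables, 5 fits only cell 6 (and all 8 values in {2, 3, 4, 5, 6, 7, 8, 9} must be used), so cell 6 = 5.
The 7 still-open variables draw from only 7 values {2, 3, 4, 6, 7, 8, 9}, so each is used; only cell 5 can be 4, hence cell 5 = 4.
The 6 still-open variables together cover exactly {2, 3, 6, 7, 8, 9} — 6 values for 6 variables — and 2 appears only in cell 7's list, so cell 7 = 2.
cell 1 and cell 2 share exactly the 2 values {6, 8}; by pigeonhole those values go to them, so strike 6, 8 from cell 3, cell 4, cell 8.
So cell 3 = 3.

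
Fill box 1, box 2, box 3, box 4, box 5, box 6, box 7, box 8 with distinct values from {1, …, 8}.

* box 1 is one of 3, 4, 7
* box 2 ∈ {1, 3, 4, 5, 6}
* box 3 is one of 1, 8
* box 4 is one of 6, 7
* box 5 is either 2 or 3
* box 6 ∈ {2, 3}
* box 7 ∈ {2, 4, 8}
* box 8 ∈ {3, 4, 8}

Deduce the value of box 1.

Among the 8 variables, 5 fits only box 2 (and all 8 values in {1, 2, 3, 4, 5, 6, 7, 8} must be used), so box 2 = 5.
Among the 7 still-open variables, 1 fits only box 3 (and all 7 values in {1, 2, 3, 4, 6, 7, 8} must be used), so box 3 = 1.
The 6 still-open variables draw from only 6 values {2, 3, 4, 6, 7, 8}, so each is used; only box 4 can be 6, hence box 4 = 6.
The 5 still-open variables draw from only 5 values {2, 3, 4, 7, 8}, so each is used; only box 1 can be 7, hence box 1 = 7.

7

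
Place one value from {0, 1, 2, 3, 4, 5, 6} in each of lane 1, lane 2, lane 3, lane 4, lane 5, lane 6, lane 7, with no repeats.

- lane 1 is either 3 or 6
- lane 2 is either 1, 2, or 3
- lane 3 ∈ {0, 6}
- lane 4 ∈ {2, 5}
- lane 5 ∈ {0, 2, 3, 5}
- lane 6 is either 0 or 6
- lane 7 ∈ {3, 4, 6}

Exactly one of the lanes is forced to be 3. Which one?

lane 1

The 7 variables draw from only 7 values {0, 1, 2, 3, 4, 5, 6}, so each is used; only lane 2 can be 1, hence lane 2 = 1.
Among the 6 still-open variables, 4 fits only lane 7 (and all 6 values in {0, 2, 3, 4, 5, 6} must be used), so lane 7 = 4.
lane 3 and lane 6 between them cover only {0, 6} — a naked pair. Remove those values from lane 1, lane 5.
So 3 goes to lane 1.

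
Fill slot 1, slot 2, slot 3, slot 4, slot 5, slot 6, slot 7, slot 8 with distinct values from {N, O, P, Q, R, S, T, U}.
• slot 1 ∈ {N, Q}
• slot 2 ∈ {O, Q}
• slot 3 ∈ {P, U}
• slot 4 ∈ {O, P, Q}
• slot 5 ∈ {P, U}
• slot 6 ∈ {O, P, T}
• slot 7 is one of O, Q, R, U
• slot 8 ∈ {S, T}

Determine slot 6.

T

The 8 variables together cover exactly {N, O, P, Q, R, S, T, U} — 8 values for 8 variables — and N appears only in slot 1's list, so slot 1 = N.
The 7 still-open variables together cover exactly {O, P, Q, R, S, T, U} — 7 values for 7 variables — and R appears only in slot 7's list, so slot 7 = R.
The 6 still-open variables together cover exactly {O, P, Q, S, T, U} — 6 values for 6 variables — and S appears only in slot 8's list, so slot 8 = S.
The 5 still-open variables draw from only 5 values {O, P, Q, T, U}, so each is used; only slot 6 can be T, hence slot 6 = T.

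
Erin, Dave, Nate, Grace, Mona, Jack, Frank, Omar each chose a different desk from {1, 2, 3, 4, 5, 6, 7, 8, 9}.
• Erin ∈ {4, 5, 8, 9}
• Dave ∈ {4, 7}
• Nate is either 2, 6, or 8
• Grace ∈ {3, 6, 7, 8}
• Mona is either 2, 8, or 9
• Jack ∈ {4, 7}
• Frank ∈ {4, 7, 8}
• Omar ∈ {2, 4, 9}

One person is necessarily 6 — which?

Among the 8 variables, 3 fits only Grace (and all 8 values in {2, 3, 4, 5, 6, 7, 8, 9} must be used), so Grace = 3.
The 7 still-open variables draw from only 7 values {2, 4, 5, 6, 7, 8, 9}, so each is used; only Erin can be 5, hence Erin = 5.
The 6 still-open variables draw from only 6 values {2, 4, 6, 7, 8, 9}, so each is used; only Nate can be 6, hence Nate = 6.

Nate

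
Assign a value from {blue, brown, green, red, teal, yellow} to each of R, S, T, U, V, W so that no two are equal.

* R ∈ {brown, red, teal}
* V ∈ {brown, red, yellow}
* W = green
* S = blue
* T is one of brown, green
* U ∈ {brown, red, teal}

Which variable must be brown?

T

S has just one choice, so S = blue.
W's domain is down to {green}, so W = green. So T can't be green.
So brown goes to T.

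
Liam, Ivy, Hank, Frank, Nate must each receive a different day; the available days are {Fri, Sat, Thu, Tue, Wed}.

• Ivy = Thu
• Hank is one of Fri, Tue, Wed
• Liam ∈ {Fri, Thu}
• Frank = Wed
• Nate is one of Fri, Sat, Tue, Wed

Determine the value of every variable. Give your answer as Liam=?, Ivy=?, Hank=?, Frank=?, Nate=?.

Liam=Fri, Ivy=Thu, Hank=Tue, Frank=Wed, Nate=Sat

Ivy must be Thu (only option left). Strike Thu from Liam.
Frank has just one choice, so Frank = Wed. So Hank, Nate can't be Wed.
Liam has just one choice, so Liam = Fri. So Hank, Nate can't be Fri.
Hank's domain is down to {Tue}, so Hank = Tue. Remove Tue from Nate.
Nate must be Sat (only option left).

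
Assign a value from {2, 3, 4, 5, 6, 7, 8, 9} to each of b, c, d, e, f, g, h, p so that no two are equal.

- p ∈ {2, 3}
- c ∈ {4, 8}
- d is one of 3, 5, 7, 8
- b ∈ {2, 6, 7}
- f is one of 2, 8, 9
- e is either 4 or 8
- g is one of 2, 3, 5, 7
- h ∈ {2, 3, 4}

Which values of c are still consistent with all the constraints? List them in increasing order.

The 8 variables draw from only 8 values {2, 3, 4, 5, 6, 7, 8, 9}, so each is used; only b can be 6, hence b = 6.
Among the 7 still-open variables, 9 fits only f (and all 7 values in {2, 3, 4, 5, 7, 8, 9} must be used), so f = 9.
The 2 variables c and e are confined to {4, 8}, which locks those values in; drop them from d, h.
h and p share exactly the 2 values {2, 3}; by pigeonhole those values go to them, so strike 2, 3 from d, g.
No further eliminations apply; c can still be any of 4, 8.

4, 8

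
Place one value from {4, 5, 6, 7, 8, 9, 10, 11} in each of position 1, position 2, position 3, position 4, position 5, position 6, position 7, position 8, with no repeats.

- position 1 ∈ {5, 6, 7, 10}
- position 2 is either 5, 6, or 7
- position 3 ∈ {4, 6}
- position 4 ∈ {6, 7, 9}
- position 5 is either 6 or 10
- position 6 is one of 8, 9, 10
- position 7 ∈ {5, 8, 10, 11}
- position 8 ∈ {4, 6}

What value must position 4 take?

9

Among the 8 variables, 11 fits only position 7 (and all 8 values in {4, 5, 6, 7, 8, 9, 10, 11} must be used), so position 7 = 11.
The 7 still-open variables draw from only 7 values {4, 5, 6, 7, 8, 9, 10}, so each is used; only position 6 can be 8, hence position 6 = 8.
The 6 still-open variables draw from only 6 values {4, 5, 6, 7, 9, 10}, so each is used; only position 4 can be 9, hence position 4 = 9.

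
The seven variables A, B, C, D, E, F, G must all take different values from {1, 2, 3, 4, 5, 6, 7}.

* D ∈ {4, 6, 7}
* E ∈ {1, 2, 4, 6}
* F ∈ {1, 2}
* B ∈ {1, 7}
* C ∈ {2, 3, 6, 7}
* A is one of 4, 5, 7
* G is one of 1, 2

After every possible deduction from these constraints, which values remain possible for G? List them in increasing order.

1, 2

Among the 7 variables, 3 fits only C (and all 7 values in {1, 2, 3, 4, 5, 6, 7} must be used), so C = 3.
The 6 still-open variables draw from only 6 values {1, 2, 4, 5, 6, 7}, so each is used; only A can be 5, hence A = 5.
F and G share exactly the 2 values {1, 2}; by pigeonhole those values go to them, so strike 1, 2 from B, E.
B must be 7 (only option left). Strike 7 from D.
No further eliminations apply; G can still be any of 1, 2.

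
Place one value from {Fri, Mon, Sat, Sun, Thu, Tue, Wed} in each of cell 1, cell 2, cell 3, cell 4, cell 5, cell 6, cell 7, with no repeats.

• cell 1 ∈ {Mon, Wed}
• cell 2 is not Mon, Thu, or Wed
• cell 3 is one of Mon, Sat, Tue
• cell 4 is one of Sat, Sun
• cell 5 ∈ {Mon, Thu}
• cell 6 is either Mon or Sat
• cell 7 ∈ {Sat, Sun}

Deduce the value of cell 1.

Among the 7 variables, Fri fits only cell 2 (and all 7 values in {Fri, Mon, Sat, Sun, Thu, Tue, Wed} must be used), so cell 2 = Fri.
The 6 still-open variables together cover exactly {Mon, Sat, Sun, Thu, Tue, Wed} — 6 values for 6 variables — and Thu appears only in cell 5's list, so cell 5 = Thu.
The 5 still-open variables together cover exactly {Mon, Sat, Sun, Tue, Wed} — 5 values for 5 variables — and Tue appears only in cell 3's list, so cell 3 = Tue.
The 4 still-open variables together cover exactly {Mon, Sat, Sun, Wed} — 4 values for 4 variables — and Wed appears only in cell 1's list, so cell 1 = Wed.

Wed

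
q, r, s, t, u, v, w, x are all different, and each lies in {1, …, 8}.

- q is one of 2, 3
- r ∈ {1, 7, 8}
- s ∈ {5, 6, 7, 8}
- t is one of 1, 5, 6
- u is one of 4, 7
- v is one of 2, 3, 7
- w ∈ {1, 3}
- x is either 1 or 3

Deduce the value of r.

The 8 variables together cover exactly {1, 2, 3, 4, 5, 6, 7, 8} — 8 values for 8 variables — and 4 appears only in u's list, so u = 4.
w and x share exactly the 2 values {1, 3}; by pigeonhole those values go to them, so strike 1, 3 from q, r, t, v.
That leaves q = 2. Remove 2 from v.
v's domain is down to {7}, so v = 7. So r, s can't be 7.
So r = 8.

8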